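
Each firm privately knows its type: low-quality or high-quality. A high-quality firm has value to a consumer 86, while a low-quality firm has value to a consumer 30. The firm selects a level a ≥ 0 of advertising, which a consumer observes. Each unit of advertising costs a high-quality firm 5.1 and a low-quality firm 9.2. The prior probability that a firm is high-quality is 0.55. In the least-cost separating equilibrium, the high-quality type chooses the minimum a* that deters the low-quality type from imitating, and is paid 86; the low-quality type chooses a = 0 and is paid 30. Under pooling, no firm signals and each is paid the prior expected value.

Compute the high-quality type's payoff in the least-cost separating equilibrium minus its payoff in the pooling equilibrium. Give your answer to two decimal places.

-5.84

Least-cost separating signal: a* solves 30 = 86 − 9.2·a*, so a* = (86 − 30)/9.2 ≈ 6.0870.
High-quality type's separating payoff: 86 − 5.1 × a* = 86 − 5.1 × (86 − 30)/9.2 = 86 − 285.6/9.2 ≈ 54.9565.
Pooling payoff: 0.55 × 86 + 0.45 × 30 = 60.8.
Difference: 54.9565 − 60.8 = -5.8435, i.e. -5.84 to two decimal places.
The high-quality type would prefer the pooling outcome.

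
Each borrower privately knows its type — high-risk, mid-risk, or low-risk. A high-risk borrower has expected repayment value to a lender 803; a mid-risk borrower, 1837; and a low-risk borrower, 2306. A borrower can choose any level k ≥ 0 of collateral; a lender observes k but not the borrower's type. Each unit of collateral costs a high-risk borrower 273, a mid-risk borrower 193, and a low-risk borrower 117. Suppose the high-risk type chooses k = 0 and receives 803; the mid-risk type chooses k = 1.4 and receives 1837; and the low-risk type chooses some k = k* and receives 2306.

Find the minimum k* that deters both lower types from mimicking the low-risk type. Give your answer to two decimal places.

Mid-risk type (on-path payoff 1837 − 193×1.4 = 1566.8) won't mimic when 1566.8 ≥ 2306 − 193·k*, i.e. k* ≥ 3.83.
High-risk type (on-path payoff 803) won't mimic when 803 ≥ 2306 − 273·k*, i.e. k* ≥ 5.51.
Both must hold, so k* = max(5.51, 3.83) = 5.51. The high-risk type's constraint binds.

5.51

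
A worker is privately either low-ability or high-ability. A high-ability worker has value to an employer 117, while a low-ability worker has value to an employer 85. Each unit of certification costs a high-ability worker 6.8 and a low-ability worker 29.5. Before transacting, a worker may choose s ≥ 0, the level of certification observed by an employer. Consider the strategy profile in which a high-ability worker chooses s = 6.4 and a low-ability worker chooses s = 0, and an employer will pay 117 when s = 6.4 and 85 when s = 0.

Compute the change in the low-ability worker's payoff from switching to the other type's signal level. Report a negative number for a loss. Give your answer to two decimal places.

Playing s = 0 the low-ability worker receives 85.
Deviating to s = 6.4 brings payment 117 at cost 29.5 × 6.4 = 188.8, netting -71.8.
Gain from deviating: -71.8 − 85 = -156.80.
The gain is negative, so the low-ability type's incentive-compatibility constraint is satisfied.

-156.80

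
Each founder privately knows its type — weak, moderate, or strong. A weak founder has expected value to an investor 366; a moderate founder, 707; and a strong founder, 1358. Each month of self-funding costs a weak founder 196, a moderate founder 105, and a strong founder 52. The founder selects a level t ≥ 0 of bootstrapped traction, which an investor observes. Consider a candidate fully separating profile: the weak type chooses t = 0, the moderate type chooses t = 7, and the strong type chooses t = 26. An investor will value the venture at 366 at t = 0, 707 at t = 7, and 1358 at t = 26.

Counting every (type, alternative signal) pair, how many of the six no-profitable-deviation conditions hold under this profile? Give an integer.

3

Strong (own payoff 1358 − 52×26 = 6): to t=0 gives 366 → profitable ✗; to t=7 gives 707 − 52×7 = 343 → profitable ✗.
Weak (own payoff 366): to t=7 gives 707 − 196×7 = -665 → no gain ✓; to t=26 gives 1358 − 196×26 = -3738 → no gain ✓.
Moderate (own payoff 707 − 105×7 = -28): to t=0 gives 366 → profitable ✗; to t=26 gives 1358 − 105×26 = -1372 → no gain ✓.
3 of the 6 constraints hold; not an equilibrium.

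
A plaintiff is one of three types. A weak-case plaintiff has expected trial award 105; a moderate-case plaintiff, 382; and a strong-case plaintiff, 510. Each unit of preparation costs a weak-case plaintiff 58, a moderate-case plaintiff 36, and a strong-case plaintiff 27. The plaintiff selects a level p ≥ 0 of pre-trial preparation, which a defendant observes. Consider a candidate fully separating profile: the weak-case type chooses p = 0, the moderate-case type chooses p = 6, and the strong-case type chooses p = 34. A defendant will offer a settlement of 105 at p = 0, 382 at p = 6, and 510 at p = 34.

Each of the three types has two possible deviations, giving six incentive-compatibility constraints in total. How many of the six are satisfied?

Moderate-case (own payoff 382 − 36×6 = 166): to p=0 gives 105 → no gain ✓; to p=34 gives 510 − 36×34 = -714 → no gain ✓.
Strong-case (own payoff 510 − 27×34 = -408): to p=0 gives 105 → profitable ✗; to p=6 gives 382 − 27×6 = 220 → profitable ✗.
Weak-case (own payoff 105): to p=6 gives 382 − 58×6 = 34 → no gain ✓; to p=34 gives 510 − 58×34 = -1462 → no gain ✓.
4 of the 6 constraints hold; not an equilibrium.

4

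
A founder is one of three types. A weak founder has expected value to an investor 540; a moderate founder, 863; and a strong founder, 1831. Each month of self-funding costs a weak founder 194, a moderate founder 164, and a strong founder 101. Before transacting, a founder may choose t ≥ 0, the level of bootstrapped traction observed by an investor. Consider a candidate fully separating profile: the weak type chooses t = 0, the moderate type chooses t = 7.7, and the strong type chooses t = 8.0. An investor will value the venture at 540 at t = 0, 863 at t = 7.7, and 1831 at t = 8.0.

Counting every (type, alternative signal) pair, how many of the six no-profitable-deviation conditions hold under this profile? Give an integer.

Weak (own payoff 540): to t=7.7 gives 863 − 194×7.7 = -630.8 → no gain ✓; to t=8.0 gives 1831 − 194×8.0 = 279 → no gain ✓.
Moderate (own payoff 863 − 164×7.7 = -399.8): to t=0 gives 540 → profitable ✗; to t=8.0 gives 1831 − 164×8.0 = 519 → profitable ✗.
Strong (own payoff 1831 − 101×8.0 = 1023): to t=0 gives 540 → no gain ✓; to t=7.7 gives 863 − 101×7.7 = 85.3 → no gain ✓.
4 of the 6 constraints hold; not an equilibrium.

4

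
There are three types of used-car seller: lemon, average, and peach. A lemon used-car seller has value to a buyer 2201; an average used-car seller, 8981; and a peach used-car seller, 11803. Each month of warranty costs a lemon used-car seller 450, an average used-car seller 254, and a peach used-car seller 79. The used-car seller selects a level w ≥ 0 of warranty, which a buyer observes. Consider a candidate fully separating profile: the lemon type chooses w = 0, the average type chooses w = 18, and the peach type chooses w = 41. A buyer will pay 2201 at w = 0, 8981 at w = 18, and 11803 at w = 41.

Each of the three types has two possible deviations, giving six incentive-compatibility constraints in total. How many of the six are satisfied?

Peach (own payoff 11803 − 79×41 = 8564): to w=0 gives 2201 → no gain ✓; to w=18 gives 8981 − 79×18 = 7559 → no gain ✓.
Lemon (own payoff 2201): to w=18 gives 8981 − 450×18 = 881 → no gain ✓; to w=41 gives 11803 − 450×41 = -6647 → no gain ✓.
Average (own payoff 8981 − 254×18 = 4409): to w=0 gives 2201 → no gain ✓; to w=41 gives 11803 − 254×41 = 1389 → no gain ✓.
6 of the 6 constraints hold; this profile is a separating equilibrium.

6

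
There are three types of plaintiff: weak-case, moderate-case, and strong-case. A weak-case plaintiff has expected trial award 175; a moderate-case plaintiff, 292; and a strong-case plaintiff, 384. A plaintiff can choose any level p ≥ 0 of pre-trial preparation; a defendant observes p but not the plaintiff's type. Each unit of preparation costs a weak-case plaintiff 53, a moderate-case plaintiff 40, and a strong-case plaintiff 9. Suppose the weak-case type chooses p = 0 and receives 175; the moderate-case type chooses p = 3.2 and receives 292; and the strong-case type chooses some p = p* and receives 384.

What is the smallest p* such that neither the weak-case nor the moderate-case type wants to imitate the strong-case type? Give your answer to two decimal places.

Moderate-case type (on-path payoff 292 − 40×3.2 = 164) won't mimic when 164 ≥ 384 − 40·p*, i.e. p* ≥ 5.50.
Weak-case type (on-path payoff 175) won't mimic when 175 ≥ 384 − 53·p*, i.e. p* ≥ 3.94.
Both must hold, so p* = max(3.94, 5.50) = 5.50. The moderate-case type's constraint binds.

5.50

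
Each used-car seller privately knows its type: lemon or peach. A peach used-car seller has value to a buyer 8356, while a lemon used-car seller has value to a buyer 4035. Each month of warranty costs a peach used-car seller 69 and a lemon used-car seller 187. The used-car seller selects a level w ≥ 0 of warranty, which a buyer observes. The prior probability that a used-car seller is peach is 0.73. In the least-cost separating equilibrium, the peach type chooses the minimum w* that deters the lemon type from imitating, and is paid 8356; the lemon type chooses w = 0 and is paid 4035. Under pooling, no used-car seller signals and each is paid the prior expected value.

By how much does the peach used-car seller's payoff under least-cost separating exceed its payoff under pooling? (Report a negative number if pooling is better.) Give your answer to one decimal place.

-427.7

Least-cost separating signal: w* solves 4035 = 8356 − 187·w*, so w* = (8356 − 4035)/187 ≈ 23.1070.
Peach type's separating payoff: 8356 − 69 × w* = 8356 − 69 × (8356 − 4035)/187 = 8356 − 298149/187 ≈ 6761.620.
Pooling payoff: 0.73 × 8356 + 0.27 × 4035 = 7189.33.
Difference: 6761.620 − 7189.33 = -427.71, i.e. -427.7 to one decimal place.
The peach type would prefer the pooling outcome.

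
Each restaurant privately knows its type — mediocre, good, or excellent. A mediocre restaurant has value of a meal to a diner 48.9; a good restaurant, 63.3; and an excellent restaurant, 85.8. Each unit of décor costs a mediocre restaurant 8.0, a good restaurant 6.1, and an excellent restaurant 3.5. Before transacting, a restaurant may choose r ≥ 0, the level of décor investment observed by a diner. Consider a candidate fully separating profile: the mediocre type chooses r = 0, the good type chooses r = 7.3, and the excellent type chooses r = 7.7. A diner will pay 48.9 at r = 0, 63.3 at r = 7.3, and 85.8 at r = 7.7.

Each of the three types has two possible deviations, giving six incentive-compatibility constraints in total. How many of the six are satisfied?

Mediocre (own payoff 48.9): to r=7.3 gives 63.3 − 8.0×7.3 = 4.9 → no gain ✓; to r=7.7 gives 85.8 − 8.0×7.7 = 24.2 → no gain ✓.
Excellent (own payoff 85.8 − 3.5×7.7 = 58.85): to r=0 gives 48.9 → no gain ✓; to r=7.3 gives 63.3 − 3.5×7.3 = 37.75 → no gain ✓.
Good (own payoff 63.3 − 6.1×7.3 = 18.77): to r=0 gives 48.9 → profitable ✗; to r=7.7 gives 85.8 − 6.1×7.7 = 38.83 → profitable ✗.
4 of the 6 constraints hold; not an equilibrium.

4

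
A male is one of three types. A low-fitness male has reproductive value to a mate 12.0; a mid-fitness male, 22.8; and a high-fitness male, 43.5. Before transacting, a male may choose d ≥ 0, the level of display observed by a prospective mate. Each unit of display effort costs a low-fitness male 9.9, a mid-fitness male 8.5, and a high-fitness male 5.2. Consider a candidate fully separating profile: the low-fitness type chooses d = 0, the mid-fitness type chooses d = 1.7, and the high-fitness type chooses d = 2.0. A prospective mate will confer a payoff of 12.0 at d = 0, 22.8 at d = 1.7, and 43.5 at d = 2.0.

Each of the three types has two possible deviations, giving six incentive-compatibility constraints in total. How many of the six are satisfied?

Mid-fitness (own payoff 22.8 − 8.5×1.7 = 8.35): to d=0 gives 12.0 → profitable ✗; to d=2.0 gives 43.5 − 8.5×2.0 = 26.5 → profitable ✗.
High-fitness (own payoff 43.5 − 5.2×2.0 = 33.1): to d=0 gives 12.0 → no gain ✓; to d=1.7 gives 22.8 − 5.2×1.7 = 13.96 → no gain ✓.
Low-fitness (own payoff 12.0): to d=1.7 gives 22.8 − 9.9×1.7 = 5.97 → no gain ✓; to d=2.0 gives 43.5 − 9.9×2.0 = 23.7 → profitable ✗.
3 of the 6 constraints hold; not an equilibrium.

3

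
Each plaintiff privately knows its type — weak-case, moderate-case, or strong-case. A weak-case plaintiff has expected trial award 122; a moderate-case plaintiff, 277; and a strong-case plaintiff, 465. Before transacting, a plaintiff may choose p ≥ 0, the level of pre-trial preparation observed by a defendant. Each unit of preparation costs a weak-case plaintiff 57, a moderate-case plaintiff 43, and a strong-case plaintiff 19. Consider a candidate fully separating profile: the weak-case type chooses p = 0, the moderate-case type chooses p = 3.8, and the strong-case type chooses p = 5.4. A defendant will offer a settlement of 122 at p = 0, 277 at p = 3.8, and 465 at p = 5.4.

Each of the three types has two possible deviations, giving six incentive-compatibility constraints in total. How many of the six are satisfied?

3

Weak-case (own payoff 122): to p=3.8 gives 277 − 57×3.8 = 60.4 → no gain ✓; to p=5.4 gives 465 − 57×5.4 = 157.2 → profitable ✗.
Moderate-case (own payoff 277 − 43×3.8 = 113.6): to p=0 gives 122 → profitable ✗; to p=5.4 gives 465 − 43×5.4 = 232.8 → profitable ✗.
Strong-case (own payoff 465 − 19×5.4 = 362.4): to p=0 gives 122 → no gain ✓; to p=3.8 gives 277 − 19×3.8 = 204.8 → no gain ✓.
3 of the 6 constraints hold; not an equilibrium.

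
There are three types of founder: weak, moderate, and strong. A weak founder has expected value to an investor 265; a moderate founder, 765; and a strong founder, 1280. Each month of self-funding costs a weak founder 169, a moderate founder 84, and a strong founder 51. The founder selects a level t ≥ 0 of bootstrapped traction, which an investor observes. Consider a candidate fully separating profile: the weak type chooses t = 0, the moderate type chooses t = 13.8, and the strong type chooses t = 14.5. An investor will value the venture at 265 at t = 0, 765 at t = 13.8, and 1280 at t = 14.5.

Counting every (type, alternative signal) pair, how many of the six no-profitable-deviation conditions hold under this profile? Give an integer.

4

Moderate (own payoff 765 − 84×13.8 = -394.2): to t=0 gives 265 → profitable ✗; to t=14.5 gives 1280 − 84×14.5 = 62 → profitable ✗.
Weak (own payoff 265): to t=13.8 gives 765 − 169×13.8 = -1567.2 → no gain ✓; to t=14.5 gives 1280 − 169×14.5 = -1170.5 → no gain ✓.
Strong (own payoff 1280 − 51×14.5 = 540.5): to t=0 gives 265 → no gain ✓; to t=13.8 gives 765 − 51×13.8 = 61.2 → no gain ✓.
4 of the 6 constraints hold; not an equilibrium.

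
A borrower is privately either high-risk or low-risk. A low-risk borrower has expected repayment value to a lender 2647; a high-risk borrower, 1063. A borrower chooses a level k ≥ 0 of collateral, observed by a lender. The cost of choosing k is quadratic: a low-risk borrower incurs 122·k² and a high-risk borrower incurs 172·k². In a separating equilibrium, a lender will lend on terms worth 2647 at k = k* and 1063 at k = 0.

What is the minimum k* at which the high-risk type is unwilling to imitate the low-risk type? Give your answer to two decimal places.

The high-risk type at k = 0 receives 1063; imitating at k* yields 2647 − 172·k*².
Indifference: 1063 = 2647 − 172·k*², so k*² = (2647 − 1063) / 172 ≈ 9.2093.
k* = √9.2093 ≈ 3.03.

3.03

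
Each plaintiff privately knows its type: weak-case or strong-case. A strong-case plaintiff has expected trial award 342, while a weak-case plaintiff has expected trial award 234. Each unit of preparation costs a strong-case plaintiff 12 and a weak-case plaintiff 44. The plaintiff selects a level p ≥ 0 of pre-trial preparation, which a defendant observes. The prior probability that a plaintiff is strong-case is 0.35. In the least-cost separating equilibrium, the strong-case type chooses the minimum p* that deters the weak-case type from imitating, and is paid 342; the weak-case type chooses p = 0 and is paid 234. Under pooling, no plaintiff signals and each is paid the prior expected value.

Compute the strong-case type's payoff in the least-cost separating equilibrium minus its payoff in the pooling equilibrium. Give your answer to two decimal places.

40.75

Least-cost separating signal: p* solves 234 = 342 − 44·p*, so p* = (342 − 234)/44 ≈ 2.4545.
Strong-case type's separating payoff: 342 − 12 × p* = 342 − 12 × (342 − 234)/44 = 342 − 1296/44 ≈ 312.5455.
Pooling payoff: 0.35 × 342 + 0.65 × 234 = 271.8.
Difference: 312.5455 − 271.8 = 40.7455, i.e. 40.75 to two decimal places.
The strong-case type prefers to separate.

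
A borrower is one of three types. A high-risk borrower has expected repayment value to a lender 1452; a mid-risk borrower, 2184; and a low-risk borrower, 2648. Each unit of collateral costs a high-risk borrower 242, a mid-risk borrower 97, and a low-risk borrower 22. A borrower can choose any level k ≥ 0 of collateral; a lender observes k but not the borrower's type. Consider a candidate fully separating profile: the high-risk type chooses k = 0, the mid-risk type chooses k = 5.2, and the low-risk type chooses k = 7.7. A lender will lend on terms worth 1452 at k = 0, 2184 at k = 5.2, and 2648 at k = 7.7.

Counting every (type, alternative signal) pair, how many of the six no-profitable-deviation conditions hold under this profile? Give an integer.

Low-risk (own payoff 2648 − 22×7.7 = 2478.6): to k=0 gives 1452 → no gain ✓; to k=5.2 gives 2184 − 22×5.2 = 2069.6 → no gain ✓.
Mid-risk (own payoff 2184 − 97×5.2 = 1679.6): to k=0 gives 1452 → no gain ✓; to k=7.7 gives 2648 − 97×7.7 = 1901.1 → profitable ✗.
High-risk (own payoff 1452): to k=5.2 gives 2184 − 242×5.2 = 925.6 → no gain ✓; to k=7.7 gives 2648 − 242×7.7 = 784.6 → no gain ✓.
5 of the 6 constraints hold; not an equilibrium.

5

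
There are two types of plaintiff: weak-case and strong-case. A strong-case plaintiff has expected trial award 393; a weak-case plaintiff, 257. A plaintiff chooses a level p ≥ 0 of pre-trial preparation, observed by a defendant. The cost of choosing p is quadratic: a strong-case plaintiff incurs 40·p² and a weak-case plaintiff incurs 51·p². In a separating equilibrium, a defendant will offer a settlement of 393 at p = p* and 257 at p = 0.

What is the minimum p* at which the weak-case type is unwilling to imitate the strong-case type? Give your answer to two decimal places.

The weak-case type at p = 0 receives 257; imitating at p* yields 393 − 51·p*².
Indifference: 257 = 393 − 51·p*², so p*² = (393 − 257) / 51 ≈ 2.6667.
p* = √2.6667 ≈ 1.63.

1.63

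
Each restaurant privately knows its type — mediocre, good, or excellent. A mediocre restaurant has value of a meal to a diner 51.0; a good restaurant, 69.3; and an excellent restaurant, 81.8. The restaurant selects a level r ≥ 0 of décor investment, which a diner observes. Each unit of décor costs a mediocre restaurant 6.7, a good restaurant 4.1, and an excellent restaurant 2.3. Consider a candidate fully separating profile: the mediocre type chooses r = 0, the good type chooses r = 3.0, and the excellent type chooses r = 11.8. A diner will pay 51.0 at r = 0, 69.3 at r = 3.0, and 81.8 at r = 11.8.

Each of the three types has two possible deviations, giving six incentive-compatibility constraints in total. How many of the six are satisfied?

Mediocre (own payoff 51.0): to r=3.0 gives 69.3 − 6.7×3.0 = 49.2 → no gain ✓; to r=11.8 gives 81.8 − 6.7×11.8 = 2.74 → no gain ✓.
Good (own payoff 69.3 − 4.1×3.0 = 57): to r=0 gives 51.0 → no gain ✓; to r=11.8 gives 81.8 − 4.1×11.8 = 33.42 → no gain ✓.
Excellent (own payoff 81.8 − 2.3×11.8 = 54.66): to r=0 gives 51.0 → no gain ✓; to r=3.0 gives 69.3 − 2.3×3.0 = 62.4 → profitable ✗.
5 of the 6 constraints hold; not an equilibrium.

5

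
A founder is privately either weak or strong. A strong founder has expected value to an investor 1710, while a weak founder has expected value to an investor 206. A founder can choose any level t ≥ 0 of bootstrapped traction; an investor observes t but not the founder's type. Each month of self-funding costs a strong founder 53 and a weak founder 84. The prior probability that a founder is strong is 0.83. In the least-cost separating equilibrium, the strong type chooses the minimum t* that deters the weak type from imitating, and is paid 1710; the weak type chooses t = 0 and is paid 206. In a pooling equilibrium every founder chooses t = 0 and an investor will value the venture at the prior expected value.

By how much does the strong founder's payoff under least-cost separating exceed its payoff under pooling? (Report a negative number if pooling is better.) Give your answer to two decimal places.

Least-cost separating signal: t* solves 206 = 1710 − 84·t*, so t* = (1710 − 206)/84 ≈ 17.9048.
Strong type's separating payoff: 1710 − 53 × t* = 1710 − 53 × (1710 − 206)/84 = 1710 − 79712/84 ≈ 761.0476.
Pooling payoff: 0.83 × 1710 + 0.17 × 206 = 1454.32.
Difference: 761.0476 − 1454.32 = -693.2724, i.e. -693.27 to two decimal places.
The strong type would prefer the pooling outcome.

-693.27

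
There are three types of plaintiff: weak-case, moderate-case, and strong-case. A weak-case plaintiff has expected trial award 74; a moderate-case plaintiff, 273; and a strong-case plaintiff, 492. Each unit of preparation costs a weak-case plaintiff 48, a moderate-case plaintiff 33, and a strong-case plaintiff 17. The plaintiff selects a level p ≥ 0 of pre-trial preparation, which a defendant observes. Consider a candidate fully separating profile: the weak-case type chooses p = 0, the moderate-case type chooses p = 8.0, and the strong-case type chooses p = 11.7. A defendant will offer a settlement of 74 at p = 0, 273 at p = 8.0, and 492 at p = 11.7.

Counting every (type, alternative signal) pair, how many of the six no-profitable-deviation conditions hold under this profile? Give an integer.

4

Weak-case (own payoff 74): to p=8.0 gives 273 − 48×8.0 = -111 → no gain ✓; to p=11.7 gives 492 − 48×11.7 = -69.6 → no gain ✓.
Moderate-case (own payoff 273 − 33×8.0 = 9): to p=0 gives 74 → profitable ✗; to p=11.7 gives 492 − 33×11.7 = 105.9 → profitable ✗.
Strong-case (own payoff 492 − 17×11.7 = 293.1): to p=0 gives 74 → no gain ✓; to p=8.0 gives 273 − 17×8.0 = 137 → no gain ✓.
4 of the 6 constraints hold; not an equilibrium.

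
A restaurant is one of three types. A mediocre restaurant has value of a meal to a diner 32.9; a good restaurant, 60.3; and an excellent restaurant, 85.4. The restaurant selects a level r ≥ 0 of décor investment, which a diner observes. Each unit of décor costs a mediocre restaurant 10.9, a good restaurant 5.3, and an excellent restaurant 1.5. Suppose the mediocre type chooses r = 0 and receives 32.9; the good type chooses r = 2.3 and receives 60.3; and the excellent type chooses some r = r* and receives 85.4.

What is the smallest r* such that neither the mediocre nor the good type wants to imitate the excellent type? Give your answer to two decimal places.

Mediocre type (on-path payoff 32.9) won't mimic when 32.9 ≥ 85.4 − 10.9·r*, i.e. r* ≥ 4.82.
Good type (on-path payoff 60.3 − 5.3×2.3 = 48.11) won't mimic when 48.11 ≥ 85.4 − 5.3·r*, i.e. r* ≥ 7.04.
Both must hold, so r* = max(4.82, 7.04) = 7.04. The good type's constraint binds.

7.04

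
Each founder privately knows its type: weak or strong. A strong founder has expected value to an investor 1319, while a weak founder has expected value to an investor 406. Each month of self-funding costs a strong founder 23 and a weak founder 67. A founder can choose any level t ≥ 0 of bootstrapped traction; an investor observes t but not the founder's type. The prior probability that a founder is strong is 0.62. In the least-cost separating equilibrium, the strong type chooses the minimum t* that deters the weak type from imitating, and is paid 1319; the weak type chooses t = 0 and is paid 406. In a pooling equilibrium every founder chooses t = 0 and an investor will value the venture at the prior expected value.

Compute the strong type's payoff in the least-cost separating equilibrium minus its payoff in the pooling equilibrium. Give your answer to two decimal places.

Least-cost separating signal: t* solves 406 = 1319 − 67·t*, so t* = (1319 − 406)/67 ≈ 13.6269.
Strong type's separating payoff: 1319 − 23 × t* = 1319 − 23 × (1319 − 406)/67 = 1319 − 20999/67 ≈ 1005.5821.
Pooling payoff: 0.62 × 1319 + 0.38 × 406 = 972.06.
Difference: 1005.5821 − 972.06 = 33.5221, i.e. 33.52 to two decimal places.
The strong type prefers to separate.

33.52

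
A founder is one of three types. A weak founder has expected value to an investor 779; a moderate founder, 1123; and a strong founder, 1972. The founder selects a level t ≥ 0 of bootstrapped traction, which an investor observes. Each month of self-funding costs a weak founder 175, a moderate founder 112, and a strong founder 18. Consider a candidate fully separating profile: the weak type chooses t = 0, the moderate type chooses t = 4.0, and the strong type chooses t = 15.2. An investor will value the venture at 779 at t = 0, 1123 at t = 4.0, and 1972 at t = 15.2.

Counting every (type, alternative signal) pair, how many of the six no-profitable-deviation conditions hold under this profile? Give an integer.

Moderate (own payoff 1123 − 112×4.0 = 675): to t=0 gives 779 → profitable ✗; to t=15.2 gives 1972 − 112×15.2 = 269.6 → no gain ✓.
Strong (own payoff 1972 − 18×15.2 = 1698.4): to t=0 gives 779 → no gain ✓; to t=4.0 gives 1123 − 18×4.0 = 1051 → no gain ✓.
Weak (own payoff 779): to t=4.0 gives 1123 − 175×4.0 = 423 → no gain ✓; to t=15.2 gives 1972 − 175×15.2 = -688 → no gain ✓.
5 of the 6 constraints hold; not an equilibrium.

5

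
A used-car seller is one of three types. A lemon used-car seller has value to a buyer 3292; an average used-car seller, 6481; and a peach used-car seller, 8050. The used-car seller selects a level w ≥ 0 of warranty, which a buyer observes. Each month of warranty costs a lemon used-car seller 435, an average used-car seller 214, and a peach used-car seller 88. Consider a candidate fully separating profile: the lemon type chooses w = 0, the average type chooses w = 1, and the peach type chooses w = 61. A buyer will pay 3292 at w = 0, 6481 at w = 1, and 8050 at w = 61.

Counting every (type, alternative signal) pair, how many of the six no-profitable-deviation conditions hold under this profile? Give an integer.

Lemon (own payoff 3292): to w=1 gives 6481 − 435×1 = 6046 → profitable ✗; to w=61 gives 8050 − 435×61 = -18485 → no gain ✓.
Average (own payoff 6481 − 214×1 = 6267): to w=0 gives 3292 → no gain ✓; to w=61 gives 8050 − 214×61 = -5004 → no gain ✓.
Peach (own payoff 8050 − 88×61 = 2682): to w=0 gives 3292 → profitable ✗; to w=1 gives 6481 − 88×1 = 6393 → profitable ✗.
3 of the 6 constraints hold; not an equilibrium.

3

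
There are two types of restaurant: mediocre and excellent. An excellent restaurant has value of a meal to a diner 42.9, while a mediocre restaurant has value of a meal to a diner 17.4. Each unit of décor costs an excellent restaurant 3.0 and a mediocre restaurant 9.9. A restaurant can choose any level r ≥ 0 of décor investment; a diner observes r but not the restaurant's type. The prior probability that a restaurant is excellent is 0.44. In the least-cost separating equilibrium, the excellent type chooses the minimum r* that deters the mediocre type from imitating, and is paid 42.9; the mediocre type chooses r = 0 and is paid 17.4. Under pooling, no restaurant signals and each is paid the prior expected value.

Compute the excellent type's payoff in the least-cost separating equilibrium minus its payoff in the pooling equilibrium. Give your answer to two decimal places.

6.55

Least-cost separating signal: r* solves 17.4 = 42.9 − 9.9·r*, so r* = (42.9 − 17.4)/9.9 ≈ 2.5758.
Excellent type's separating payoff: 42.9 − 3.0 × r* = 42.9 − 3.0 × (42.9 − 17.4)/9.9 = 42.9 − 76.5/9.9 ≈ 35.1727.
Pooling payoff: 0.44 × 42.9 + 0.56 × 17.4 = 28.62.
Difference: 35.1727 − 28.62 = 6.5527, i.e. 6.55 to two decimal places.
The excellent type prefers to separate.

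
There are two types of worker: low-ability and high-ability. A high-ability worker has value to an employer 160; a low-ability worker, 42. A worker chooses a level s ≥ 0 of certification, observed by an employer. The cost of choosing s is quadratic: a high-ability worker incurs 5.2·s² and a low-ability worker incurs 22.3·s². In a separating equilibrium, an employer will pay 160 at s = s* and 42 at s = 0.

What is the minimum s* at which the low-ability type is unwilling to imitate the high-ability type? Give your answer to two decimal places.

The low-ability type at s = 0 receives 42; imitating at s* yields 160 − 22.3·s*².
Indifference: 42 = 160 − 22.3·s*², so s*² = (160 − 42) / 22.3 ≈ 5.2915.
s* = √5.2915 ≈ 2.30.

2.30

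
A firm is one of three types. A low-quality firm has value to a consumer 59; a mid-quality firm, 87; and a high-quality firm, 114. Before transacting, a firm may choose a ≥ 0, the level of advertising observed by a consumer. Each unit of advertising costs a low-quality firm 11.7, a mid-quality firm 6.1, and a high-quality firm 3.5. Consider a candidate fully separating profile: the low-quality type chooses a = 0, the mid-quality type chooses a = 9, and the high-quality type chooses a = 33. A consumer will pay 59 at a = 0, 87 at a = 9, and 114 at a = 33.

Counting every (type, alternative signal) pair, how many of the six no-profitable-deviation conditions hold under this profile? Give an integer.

High-quality (own payoff 114 − 3.5×33 = -1.5): to a=0 gives 59 → profitable ✗; to a=9 gives 87 − 3.5×9 = 55.5 → profitable ✗.
Mid-quality (own payoff 87 − 6.1×9 = 32.1): to a=0 gives 59 → profitable ✗; to a=33 gives 114 − 6.1×33 = -87.3 → no gain ✓.
Low-quality (own payoff 59): to a=9 gives 87 − 11.7×9 = -18.3 → no gain ✓; to a=33 gives 114 − 11.7×33 = -272.1 → no gain ✓.
3 of the 6 constraints hold; not an equilibrium.

3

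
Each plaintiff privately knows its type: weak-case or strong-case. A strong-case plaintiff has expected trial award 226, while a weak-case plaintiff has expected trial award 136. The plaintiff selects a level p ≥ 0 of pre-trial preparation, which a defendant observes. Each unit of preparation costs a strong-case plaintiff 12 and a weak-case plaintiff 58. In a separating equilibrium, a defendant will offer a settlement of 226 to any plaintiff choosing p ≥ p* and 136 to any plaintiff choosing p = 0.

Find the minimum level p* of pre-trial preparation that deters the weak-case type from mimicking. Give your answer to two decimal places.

A weak-case plaintiff choosing p = 0 receives 136.
Imitating at p* instead would pay 226 at cost 58·p*, netting 226 − 58·p*.
Indifference: 136 = 226 − 58·p*, so p* = (226 − 136) / 58 ≈ 1.55.
This is the weak-case type's binding incentive-compatibility constraint; any p ≥ 1.55 sustains separation on that side.

1.55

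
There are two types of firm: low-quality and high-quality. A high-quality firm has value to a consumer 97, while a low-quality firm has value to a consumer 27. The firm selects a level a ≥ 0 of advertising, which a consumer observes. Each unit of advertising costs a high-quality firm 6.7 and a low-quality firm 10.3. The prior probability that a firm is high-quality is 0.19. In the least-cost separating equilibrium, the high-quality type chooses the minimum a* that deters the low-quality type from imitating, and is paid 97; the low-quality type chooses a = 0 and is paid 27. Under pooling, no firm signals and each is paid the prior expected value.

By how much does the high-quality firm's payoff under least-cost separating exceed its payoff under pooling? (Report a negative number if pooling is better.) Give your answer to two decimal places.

11.17

Least-cost separating signal: a* solves 27 = 97 − 10.3·a*, so a* = (97 − 27)/10.3 ≈ 6.7961.
High-quality type's separating payoff: 97 − 6.7 × a* = 97 − 6.7 × (97 − 27)/10.3 = 97 − 469/10.3 ≈ 51.4660.
Pooling payoff: 0.19 × 97 + 0.81 × 27 = 40.3.
Difference: 51.4660 − 40.3 = 11.166, i.e. 11.17 to two decimal places.
The high-quality type prefers to separate.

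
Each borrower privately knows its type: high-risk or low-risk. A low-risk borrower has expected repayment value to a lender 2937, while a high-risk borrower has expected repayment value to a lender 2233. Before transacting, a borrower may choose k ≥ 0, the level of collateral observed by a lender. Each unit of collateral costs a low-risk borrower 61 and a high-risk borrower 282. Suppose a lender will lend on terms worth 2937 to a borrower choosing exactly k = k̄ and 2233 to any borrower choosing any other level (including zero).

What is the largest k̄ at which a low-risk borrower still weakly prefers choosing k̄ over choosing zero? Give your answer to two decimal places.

Choosing k̄ yields the low-risk type 2937 − 61·k̄; choosing zero yields 2233.
The low-risk type is indifferent at 2937 − 61·k̄ = 2233, i.e. k̄ = (2937 − 2233) / 61 ≈ 11.54.
For any k̄ above 11.54 the low-risk type would rather pool at zero, so separation collapses.

11.54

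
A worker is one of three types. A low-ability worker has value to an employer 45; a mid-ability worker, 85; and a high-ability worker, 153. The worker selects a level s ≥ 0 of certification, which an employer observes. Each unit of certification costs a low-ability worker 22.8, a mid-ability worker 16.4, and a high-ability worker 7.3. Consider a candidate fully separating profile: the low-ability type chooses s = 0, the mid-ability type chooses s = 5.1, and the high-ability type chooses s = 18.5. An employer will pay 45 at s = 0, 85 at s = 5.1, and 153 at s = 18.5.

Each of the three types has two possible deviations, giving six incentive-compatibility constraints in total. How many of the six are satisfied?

Mid-ability (own payoff 85 − 16.4×5.1 = 1.36): to s=0 gives 45 → profitable ✗; to s=18.5 gives 153 − 16.4×18.5 = -150.4 → no gain ✓.
High-ability (own payoff 153 − 7.3×18.5 = 17.95): to s=0 gives 45 → profitable ✗; to s=5.1 gives 85 − 7.3×5.1 = 47.77 → profitable ✗.
Low-ability (own payoff 45): to s=5.1 gives 85 − 22.8×5.1 = -31.28 → no gain ✓; to s=18.5 gives 153 − 22.8×18.5 = -268.8 → no gain ✓.
3 of the 6 constraints hold; not an equilibrium.

3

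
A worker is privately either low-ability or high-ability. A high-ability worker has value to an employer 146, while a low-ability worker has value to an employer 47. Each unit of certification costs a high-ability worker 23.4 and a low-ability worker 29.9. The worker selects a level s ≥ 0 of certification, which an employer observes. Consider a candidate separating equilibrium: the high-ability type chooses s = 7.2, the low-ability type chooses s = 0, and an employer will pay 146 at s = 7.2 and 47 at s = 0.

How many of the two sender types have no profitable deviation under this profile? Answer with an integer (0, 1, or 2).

1

High-ability type: signal → 146 − 23.4 × 7.2 = -22.48; deviate to 0 → 47. IC fails (-22.48 < 47).
Low-ability type: stay at 0 → 47; mimic → 146 − 29.9 × 7.2 = -69.28. IC holds (47 ≥ -69.28).
1 of 2 constraints hold, so this profile is not an equilibrium.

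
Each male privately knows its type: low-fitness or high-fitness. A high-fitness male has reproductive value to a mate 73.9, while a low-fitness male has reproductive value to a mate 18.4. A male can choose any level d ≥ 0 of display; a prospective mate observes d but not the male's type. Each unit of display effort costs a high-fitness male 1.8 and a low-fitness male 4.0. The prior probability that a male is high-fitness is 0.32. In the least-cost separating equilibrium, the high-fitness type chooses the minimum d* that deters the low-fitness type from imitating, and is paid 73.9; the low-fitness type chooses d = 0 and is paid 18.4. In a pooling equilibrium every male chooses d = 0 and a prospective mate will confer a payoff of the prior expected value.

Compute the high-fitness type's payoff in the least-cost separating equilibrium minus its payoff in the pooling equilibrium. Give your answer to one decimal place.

Least-cost separating signal: d* solves 18.4 = 73.9 − 4.0·d*, so d* = (73.9 − 18.4)/4.0 = 13.875.
High-fitness type's separating payoff: 73.9 − 1.8 × d* = 73.9 − 1.8 × (73.9 − 18.4)/4.0 = 73.9 − 99.9/4.0 = 48.925.
Pooling payoff: 0.32 × 73.9 + 0.68 × 18.4 = 36.16.
Difference: 48.925 − 36.16 = 12.765, i.e. 12.8 to one decimal place.
The high-fitness type prefers to separate.

12.8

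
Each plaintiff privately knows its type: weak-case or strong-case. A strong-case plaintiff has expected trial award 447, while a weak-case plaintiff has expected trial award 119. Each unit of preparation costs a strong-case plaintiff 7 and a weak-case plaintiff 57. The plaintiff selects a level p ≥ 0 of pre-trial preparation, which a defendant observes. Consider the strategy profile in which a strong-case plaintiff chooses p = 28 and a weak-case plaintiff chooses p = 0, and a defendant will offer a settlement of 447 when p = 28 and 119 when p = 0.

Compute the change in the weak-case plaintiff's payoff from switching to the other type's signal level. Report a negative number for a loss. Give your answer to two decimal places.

-1268.00

Playing p = 0 the weak-case plaintiff receives 119.
Deviating to p = 28 brings payment 447 at cost 57 × 28 = 1596, netting -1149.
Gain from deviating: -1149 − 119 = -1268.00.
The gain is negative, so the weak-case type's incentive-compatibility constraint is satisfied.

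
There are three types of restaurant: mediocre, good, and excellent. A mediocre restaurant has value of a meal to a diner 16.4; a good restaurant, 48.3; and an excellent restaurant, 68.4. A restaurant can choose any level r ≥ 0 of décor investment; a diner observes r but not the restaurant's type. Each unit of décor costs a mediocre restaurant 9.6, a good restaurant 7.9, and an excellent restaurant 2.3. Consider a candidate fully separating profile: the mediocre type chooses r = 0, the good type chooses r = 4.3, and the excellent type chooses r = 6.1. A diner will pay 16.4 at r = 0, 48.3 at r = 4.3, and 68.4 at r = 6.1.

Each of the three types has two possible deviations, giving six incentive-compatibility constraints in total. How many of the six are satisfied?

Good (own payoff 48.3 − 7.9×4.3 = 14.33): to r=0 gives 16.4 → profitable ✗; to r=6.1 gives 68.4 − 7.9×6.1 = 20.21 → profitable ✗.
Excellent (own payoff 68.4 − 2.3×6.1 = 54.37): to r=0 gives 16.4 → no gain ✓; to r=4.3 gives 48.3 − 2.3×4.3 = 38.41 → no gain ✓.
Mediocre (own payoff 16.4): to r=4.3 gives 48.3 − 9.6×4.3 = 7.02 → no gain ✓; to r=6.1 gives 68.4 − 9.6×6.1 = 9.84 → no gain ✓.
4 of the 6 constraints hold; not an equilibrium.

4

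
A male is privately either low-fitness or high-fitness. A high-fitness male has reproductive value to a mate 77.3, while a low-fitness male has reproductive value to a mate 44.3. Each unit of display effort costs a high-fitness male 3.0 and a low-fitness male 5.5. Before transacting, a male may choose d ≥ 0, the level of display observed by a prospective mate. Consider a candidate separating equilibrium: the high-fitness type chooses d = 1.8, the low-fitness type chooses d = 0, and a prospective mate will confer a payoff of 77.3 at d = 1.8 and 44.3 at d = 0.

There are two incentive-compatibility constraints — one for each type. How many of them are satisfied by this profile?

1

High-fitness type: signal → 77.3 − 3.0 × 1.8 = 71.9; deviate to 0 → 44.3. IC holds (71.9 ≥ 44.3).
Low-fitness type: stay at 0 → 44.3; mimic → 77.3 − 5.5 × 1.8 = 67.4. IC fails (44.3 < 67.4).
1 of 2 constraints hold, so this profile is not an equilibrium.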